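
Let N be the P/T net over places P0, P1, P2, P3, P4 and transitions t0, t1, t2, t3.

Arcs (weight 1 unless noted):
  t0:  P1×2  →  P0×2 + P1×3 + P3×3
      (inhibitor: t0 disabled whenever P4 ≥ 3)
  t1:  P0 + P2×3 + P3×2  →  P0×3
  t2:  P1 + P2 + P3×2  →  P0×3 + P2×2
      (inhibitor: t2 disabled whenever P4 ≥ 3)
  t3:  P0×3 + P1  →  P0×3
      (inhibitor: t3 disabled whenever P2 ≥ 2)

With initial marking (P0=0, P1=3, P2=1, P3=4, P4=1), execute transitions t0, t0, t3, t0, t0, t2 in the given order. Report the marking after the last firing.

step 1: fire t0:  (P0=0, P1=3, P2=1, P3=4, P4=1) → (P0=2, P1=4, P2=1, P3=7, P4=1)
step 2: fire t0:  (P0=2, P1=4, P2=1, P3=7, P4=1) → (P0=4, P1=5, P2=1, P3=10, P4=1)
step 3: fire t3:  (P0=4, P1=5, P2=1, P3=10, P4=1) → (P0=4, P1=4, P2=1, P3=10, P4=1)
step 4: fire t0:  (P0=4, P1=4, P2=1, P3=10, P4=1) → (P0=6, P1=5, P2=1, P3=13, P4=1)
step 5: fire t0:  (P0=6, P1=5, P2=1, P3=13, P4=1) → (P0=8, P1=6, P2=1, P3=16, P4=1)
step 6: fire t2:  (P0=8, P1=6, P2=1, P3=16, P4=1) → (P0=11, P1=5, P2=2, P3=14, P4=1)

(P0=11, P1=5, P2=2, P3=14, P4=1)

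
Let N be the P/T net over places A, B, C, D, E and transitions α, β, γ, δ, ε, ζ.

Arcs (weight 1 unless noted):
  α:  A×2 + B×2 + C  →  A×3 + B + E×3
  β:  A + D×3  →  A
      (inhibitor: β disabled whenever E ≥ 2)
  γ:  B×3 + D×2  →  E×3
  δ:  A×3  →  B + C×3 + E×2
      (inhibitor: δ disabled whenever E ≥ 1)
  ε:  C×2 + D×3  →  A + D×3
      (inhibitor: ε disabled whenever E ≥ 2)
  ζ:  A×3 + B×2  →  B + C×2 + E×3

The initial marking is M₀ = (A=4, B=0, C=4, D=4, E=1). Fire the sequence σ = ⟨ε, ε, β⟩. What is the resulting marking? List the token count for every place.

(A=6, B=0, C=0, D=1, E=1)

step 1: fire ε:  (A=4, B=0, C=4, D=4, E=1) → (A=5, B=0, C=2, D=4, E=1)
step 2: fire ε:  (A=5, B=0, C=2, D=4, E=1) → (A=6, B=0, C=0, D=4, E=1)
step 3: fire β:  (A=6, B=0, C=0, D=4, E=1) → (A=6, B=0, C=0, D=1, E=1)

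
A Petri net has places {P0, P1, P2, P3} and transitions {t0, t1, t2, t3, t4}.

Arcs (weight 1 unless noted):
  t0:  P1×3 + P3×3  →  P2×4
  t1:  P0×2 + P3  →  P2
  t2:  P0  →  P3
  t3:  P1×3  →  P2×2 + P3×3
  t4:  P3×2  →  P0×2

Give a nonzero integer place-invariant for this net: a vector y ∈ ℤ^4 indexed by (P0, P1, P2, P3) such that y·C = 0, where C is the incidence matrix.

y = (P0:1, P1:3, P2:3, P3:1)

Incidence matrix C (rows=places, cols=transitions):
       t0   t1   t2   t3   t4
   P0   0   -2   -1    0    2
   P1  -3    0    0   -3    0
   P2   4    1    0    2    0
   P3  -3   -1    1    3   -2

Candidate y = [1, 3, 3, 1]; check y·C column-wise:
  col t0: 1·0 + 3·-3 + 3·4 + 1·-3 = 0
  col t1: 1·-2 + 3·0 + 3·1 + 1·-1 = 0
  col t2: 1·-1 + 3·0 + 3·0 + 1·1 = 0
  col t3: 1·0 + 3·-3 + 3·2 + 1·3 = 0
  col t4: 1·2 + 3·0 + 3·0 + 1·-2 = 0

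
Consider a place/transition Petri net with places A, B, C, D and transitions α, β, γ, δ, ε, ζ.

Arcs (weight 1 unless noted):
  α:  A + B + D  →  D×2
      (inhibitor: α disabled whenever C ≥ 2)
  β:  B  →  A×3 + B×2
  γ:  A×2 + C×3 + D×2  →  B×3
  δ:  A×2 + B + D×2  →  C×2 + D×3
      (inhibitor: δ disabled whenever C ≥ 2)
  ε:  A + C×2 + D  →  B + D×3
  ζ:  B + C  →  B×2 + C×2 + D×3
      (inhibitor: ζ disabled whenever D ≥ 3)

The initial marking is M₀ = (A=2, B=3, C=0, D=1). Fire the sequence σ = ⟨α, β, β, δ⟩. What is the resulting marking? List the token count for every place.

(A=5, B=3, C=2, D=3)

step 1: fire α:  (A=2, B=3, C=0, D=1) → (A=1, B=2, C=0, D=2)
step 2: fire β:  (A=1, B=2, C=0, D=2) → (A=4, B=3, C=0, D=2)
step 3: fire β:  (A=4, B=3, C=0, D=2) → (A=7, B=4, C=0, D=2)
step 4: fire δ:  (A=7, B=4, C=0, D=2) → (A=5, B=3, C=2, D=3)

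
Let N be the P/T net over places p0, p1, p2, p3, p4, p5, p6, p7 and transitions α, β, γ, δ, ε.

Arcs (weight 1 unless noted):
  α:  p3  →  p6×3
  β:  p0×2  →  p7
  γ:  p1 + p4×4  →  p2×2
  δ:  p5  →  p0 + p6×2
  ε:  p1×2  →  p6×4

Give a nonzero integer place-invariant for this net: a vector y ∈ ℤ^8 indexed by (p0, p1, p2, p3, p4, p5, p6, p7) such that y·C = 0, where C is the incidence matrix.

y = (p0:0, p1:0, p2:2, p3:0, p4:1, p5:0, p6:0, p7:0)

Incidence matrix C (rows=places, cols=transitions):
        α    β    γ    δ    ε
   p0   0   -2    0    1    0
   p1   0    0   -1    0   -2
   p2   0    0    2    0    0
   p3  -1    0    0    0    0
   p4   0    0   -4    0    0
   p5   0    0    0   -1    0
   p6   3    0    0    2    4
   p7   0    1    0    0    0

Candidate y = [0, 0, 2, 0, 1, 0, 0, 0]; check y·C column-wise:
  col α: 2·0 + 0·-1 + 1·0 + 0·3 = 0
  col β: 0·-2 + 2·0 + 1·0 + 0·1 = 0
  col γ: 0·-1 + 2·2 + 1·-4 = 0
  col δ: 0·1 + 2·0 + 1·0 + 0·-1 + 0·2 = 0
  col ε: 0·-2 + 2·0 + 1·0 + 0·4 = 0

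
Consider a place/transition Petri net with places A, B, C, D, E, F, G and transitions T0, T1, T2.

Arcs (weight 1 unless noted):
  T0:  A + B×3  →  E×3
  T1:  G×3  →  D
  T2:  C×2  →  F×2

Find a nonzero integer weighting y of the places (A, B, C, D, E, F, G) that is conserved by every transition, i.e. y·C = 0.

y = (A:3, B:-1, C:0, D:0, E:0, F:0, G:0)

Incidence matrix C (rows=places, cols=transitions):
       T0   T1   T2
    A  -1    0    0
    B  -3    0    0
    C   0    0   -2
    D   0    1    0
    E   3    0    0
    F   0    0    2
    G   0   -3    0

Candidate y = [3, -1, 0, 0, 0, 0, 0]; check y·C column-wise:
  col T0: 3·-1 + -1·-3 + 0·3 = 0
  col T1: 3·0 + -1·0 + 0·1 + 0·-3 = 0
  col T2: 3·0 + -1·0 + 0·-2 + 0·2 = 0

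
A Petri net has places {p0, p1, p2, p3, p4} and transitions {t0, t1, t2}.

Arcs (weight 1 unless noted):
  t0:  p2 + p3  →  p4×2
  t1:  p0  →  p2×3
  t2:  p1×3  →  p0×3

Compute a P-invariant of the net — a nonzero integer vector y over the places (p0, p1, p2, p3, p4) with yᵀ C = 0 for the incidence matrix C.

Incidence matrix C (rows=places, cols=transitions):
       t0   t1   t2
   p0   0   -1    3
   p1   0    0   -3
   p2  -1    3    0
   p3  -1    0    0
   p4   2    0    0

Candidate y = [3, 3, 1, -1, 0]; check y·C column-wise:
  col t0: 3·0 + 3·0 + 1·-1 + -1·-1 + 0·2 = 0
  col t1: 3·-1 + 3·0 + 1·3 + -1·0 = 0
  col t2: 3·3 + 3·-3 + 1·0 + -1·0 = 0

y = (p0:3, p1:3, p2:1, p3:-1, p4:0)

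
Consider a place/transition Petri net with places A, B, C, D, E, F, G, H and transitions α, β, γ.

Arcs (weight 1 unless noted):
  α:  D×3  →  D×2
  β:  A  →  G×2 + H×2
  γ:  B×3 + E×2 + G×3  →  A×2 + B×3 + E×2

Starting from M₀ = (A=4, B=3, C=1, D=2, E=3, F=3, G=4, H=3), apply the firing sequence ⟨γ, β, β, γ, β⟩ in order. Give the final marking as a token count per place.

(A=5, B=3, C=1, D=2, E=3, F=3, G=4, H=9)

step 1: fire γ:  (A=4, B=3, C=1, D=2, E=3, F=3, G=4, H=3) → (A=6, B=3, C=1, D=2, E=3, F=3, G=1, H=3)
step 2: fire β:  (A=6, B=3, C=1, D=2, E=3, F=3, G=1, H=3) → (A=5, B=3, C=1, D=2, E=3, F=3, G=3, H=5)
step 3: fire β:  (A=5, B=3, C=1, D=2, E=3, F=3, G=3, H=5) → (A=4, B=3, C=1, D=2, E=3, F=3, G=5, H=7)
step 4: fire γ:  (A=4, B=3, C=1, D=2, E=3, F=3, G=5, H=7) → (A=6, B=3, C=1, D=2, E=3, F=3, G=2, H=7)
step 5: fire β:  (A=6, B=3, C=1, D=2, E=3, F=3, G=2, H=7) → (A=5, B=3, C=1, D=2, E=3, F=3, G=4, H=9)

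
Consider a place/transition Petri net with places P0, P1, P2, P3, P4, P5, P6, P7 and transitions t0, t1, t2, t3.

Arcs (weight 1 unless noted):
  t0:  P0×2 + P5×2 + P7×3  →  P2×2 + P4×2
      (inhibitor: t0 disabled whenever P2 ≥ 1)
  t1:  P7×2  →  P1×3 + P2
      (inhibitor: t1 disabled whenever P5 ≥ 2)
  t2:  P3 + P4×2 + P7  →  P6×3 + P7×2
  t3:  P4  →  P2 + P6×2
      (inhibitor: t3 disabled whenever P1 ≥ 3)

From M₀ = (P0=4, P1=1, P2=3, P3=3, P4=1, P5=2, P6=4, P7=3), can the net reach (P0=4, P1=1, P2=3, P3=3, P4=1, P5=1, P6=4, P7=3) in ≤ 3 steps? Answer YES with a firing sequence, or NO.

depth 0: 1 marking
depth 1: 2 markings reached so far
depth 2: 2 markings reached so far
(frontier empty at depth 2; search complete)
target is not among the 2 markings reachable within 3 steps

NO — not reachable within 3 firings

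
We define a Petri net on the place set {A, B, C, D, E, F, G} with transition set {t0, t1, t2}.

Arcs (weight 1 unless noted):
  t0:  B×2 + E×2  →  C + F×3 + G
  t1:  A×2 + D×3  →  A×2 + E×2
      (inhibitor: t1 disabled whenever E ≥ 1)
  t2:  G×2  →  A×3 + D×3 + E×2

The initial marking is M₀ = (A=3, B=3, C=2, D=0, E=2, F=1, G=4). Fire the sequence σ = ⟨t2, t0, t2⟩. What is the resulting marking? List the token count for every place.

(A=9, B=1, C=3, D=6, E=4, F=4, G=1)

step 1: fire t2:  (A=3, B=3, C=2, D=0, E=2, F=1, G=4) → (A=6, B=3, C=2, D=3, E=4, F=1, G=2)
step 2: fire t0:  (A=6, B=3, C=2, D=3, E=4, F=1, G=2) → (A=6, B=1, C=3, D=3, E=2, F=4, G=3)
step 3: fire t2:  (A=6, B=1, C=3, D=3, E=2, F=4, G=3) → (A=9, B=1, C=3, D=6, E=4, F=4, G=1)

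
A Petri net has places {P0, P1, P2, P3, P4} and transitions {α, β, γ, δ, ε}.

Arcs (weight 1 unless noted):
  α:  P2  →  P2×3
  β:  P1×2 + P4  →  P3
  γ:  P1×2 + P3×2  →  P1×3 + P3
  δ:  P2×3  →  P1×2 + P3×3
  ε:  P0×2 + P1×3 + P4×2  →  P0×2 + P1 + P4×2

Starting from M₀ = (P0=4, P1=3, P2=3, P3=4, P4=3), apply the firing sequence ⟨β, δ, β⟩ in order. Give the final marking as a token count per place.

(P0=4, P1=1, P2=0, P3=9, P4=1)

step 1: fire β:  (P0=4, P1=3, P2=3, P3=4, P4=3) → (P0=4, P1=1, P2=3, P3=5, P4=2)
step 2: fire δ:  (P0=4, P1=1, P2=3, P3=5, P4=2) → (P0=4, P1=3, P2=0, P3=8, P4=2)
step 3: fire β:  (P0=4, P1=3, P2=0, P3=8, P4=2) → (P0=4, P1=1, P2=0, P3=9, P4=1)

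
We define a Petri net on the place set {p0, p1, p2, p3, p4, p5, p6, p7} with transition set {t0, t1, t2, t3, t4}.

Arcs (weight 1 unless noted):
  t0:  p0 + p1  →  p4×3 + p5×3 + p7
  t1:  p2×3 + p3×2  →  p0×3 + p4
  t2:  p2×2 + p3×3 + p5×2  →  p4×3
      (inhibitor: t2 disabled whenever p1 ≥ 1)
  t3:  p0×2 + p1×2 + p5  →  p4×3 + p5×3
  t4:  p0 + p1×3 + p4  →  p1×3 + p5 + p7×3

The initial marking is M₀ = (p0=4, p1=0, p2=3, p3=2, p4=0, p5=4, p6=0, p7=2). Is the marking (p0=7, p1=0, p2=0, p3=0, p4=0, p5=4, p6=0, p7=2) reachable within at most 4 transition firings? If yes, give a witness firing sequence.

NO — not reachable within 4 firings

depth 0: 1 marking
depth 1: 2 markings reached so far
depth 2: 2 markings reached so far
(frontier empty at depth 2; search complete)
target is not among the 2 markings reachable within 4 steps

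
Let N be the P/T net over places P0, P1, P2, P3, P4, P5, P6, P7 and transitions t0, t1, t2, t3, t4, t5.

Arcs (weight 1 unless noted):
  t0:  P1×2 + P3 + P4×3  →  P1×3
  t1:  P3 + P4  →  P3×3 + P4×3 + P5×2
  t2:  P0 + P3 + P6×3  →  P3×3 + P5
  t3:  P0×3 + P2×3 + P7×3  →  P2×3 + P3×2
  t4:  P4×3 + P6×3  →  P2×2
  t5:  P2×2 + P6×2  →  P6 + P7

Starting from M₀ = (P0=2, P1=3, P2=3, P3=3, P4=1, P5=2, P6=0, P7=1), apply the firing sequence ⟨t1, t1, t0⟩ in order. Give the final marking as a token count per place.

step 1: fire t1:  (P0=2, P1=3, P2=3, P3=3, P4=1, P5=2, P6=0, P7=1) → (P0=2, P1=3, P2=3, P3=5, P4=3, P5=4, P6=0, P7=1)
step 2: fire t1:  (P0=2, P1=3, P2=3, P3=5, P4=3, P5=4, P6=0, P7=1) → (P0=2, P1=3, P2=3, P3=7, P4=5, P5=6, P6=0, P7=1)
step 3: fire t0:  (P0=2, P1=3, P2=3, P3=7, P4=5, P5=6, P6=0, P7=1) → (P0=2, P1=4, P2=3, P3=6, P4=2, P5=6, P6=0, P7=1)

(P0=2, P1=4, P2=3, P3=6, P4=2, P5=6, P6=0, P7=1)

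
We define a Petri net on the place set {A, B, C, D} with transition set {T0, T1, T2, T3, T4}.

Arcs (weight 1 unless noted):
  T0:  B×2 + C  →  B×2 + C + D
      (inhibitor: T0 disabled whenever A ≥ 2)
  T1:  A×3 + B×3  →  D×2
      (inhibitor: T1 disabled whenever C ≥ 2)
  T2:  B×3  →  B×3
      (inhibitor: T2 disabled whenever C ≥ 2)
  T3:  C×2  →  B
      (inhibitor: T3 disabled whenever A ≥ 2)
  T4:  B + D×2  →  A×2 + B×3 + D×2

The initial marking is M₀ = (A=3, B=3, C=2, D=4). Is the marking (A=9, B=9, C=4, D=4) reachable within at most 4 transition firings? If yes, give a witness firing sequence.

depth 0: 1 marking
depth 1: 2 markings reached so far
depth 2: 3 markings reached so far
depth 3: 4 markings reached so far
depth 4: 5 markings reached so far
target is not among the 5 markings reachable within 4 steps

NO — not reachable within 4 firings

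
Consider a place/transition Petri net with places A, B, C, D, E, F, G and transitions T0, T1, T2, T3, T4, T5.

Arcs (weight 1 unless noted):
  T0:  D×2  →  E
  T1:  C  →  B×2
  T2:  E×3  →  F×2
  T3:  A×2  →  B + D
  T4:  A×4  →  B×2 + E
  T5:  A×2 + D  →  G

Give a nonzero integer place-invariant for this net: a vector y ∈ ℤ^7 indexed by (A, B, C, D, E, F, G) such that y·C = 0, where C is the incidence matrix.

Incidence matrix C (rows=places, cols=transitions):
       T0   T1   T2   T3   T4   T5
    A   0    0    0   -2   -4   -2
    B   0    2    0    1    2    0
    C   0   -1    0    0    0    0
    D  -2    0    0    1    0   -1
    E   1    0   -3    0    1    0
    F   0    0    2    0    0    0
    G   0    0    0    0    0    1

Candidate y = [1, 4, 8, -2, -4, -6, 0]; check y·C column-wise:
  col T0: 1·0 + 4·0 + 8·0 + -2·-2 + -4·1 + -6·0 = 0
  col T1: 1·0 + 4·2 + 8·-1 + -2·0 + -4·0 + -6·0 = 0
  col T2: 1·0 + 4·0 + 8·0 + -2·0 + -4·-3 + -6·2 = 0
  col T3: 1·-2 + 4·1 + 8·0 + -2·1 + -4·0 + -6·0 = 0
  col T4: 1·-4 + 4·2 + 8·0 + -2·0 + -4·1 + -6·0 = 0
  col T5: 1·-2 + 4·0 + 8·0 + -2·-1 + -4·0 + -6·0 + 0·1 = 0

y = (A:1, B:4, C:8, D:-2, E:-4, F:-6, G:0)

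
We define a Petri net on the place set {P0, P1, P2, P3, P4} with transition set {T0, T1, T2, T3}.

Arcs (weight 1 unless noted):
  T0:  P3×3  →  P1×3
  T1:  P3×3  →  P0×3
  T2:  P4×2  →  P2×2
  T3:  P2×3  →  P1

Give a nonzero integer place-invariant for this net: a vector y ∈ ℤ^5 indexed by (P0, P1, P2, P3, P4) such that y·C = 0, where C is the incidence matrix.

Incidence matrix C (rows=places, cols=transitions):
       T0   T1   T2   T3
   P0   0    3    0    0
   P1   3    0    0    1
   P2   0    0    2   -3
   P3  -3   -3    0    0
   P4   0    0   -2    0

Candidate y = [3, 3, 1, 3, 1]; check y·C column-wise:
  col T0: 3·0 + 3·3 + 1·0 + 3·-3 + 1·0 = 0
  col T1: 3·3 + 3·0 + 1·0 + 3·-3 + 1·0 = 0
  col T2: 3·0 + 3·0 + 1·2 + 3·0 + 1·-2 = 0
  col T3: 3·0 + 3·1 + 1·-3 + 3·0 + 1·0 = 0

y = (P0:3, P1:3, P2:1, P3:3, P4:1)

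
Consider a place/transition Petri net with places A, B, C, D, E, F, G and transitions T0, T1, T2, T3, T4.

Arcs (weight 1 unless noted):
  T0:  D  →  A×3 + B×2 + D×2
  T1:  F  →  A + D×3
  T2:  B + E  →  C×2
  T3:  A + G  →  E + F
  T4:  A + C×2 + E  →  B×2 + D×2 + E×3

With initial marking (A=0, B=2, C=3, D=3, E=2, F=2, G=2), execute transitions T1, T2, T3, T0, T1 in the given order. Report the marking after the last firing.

(A=4, B=3, C=5, D=10, E=2, F=1, G=1)

step 1: fire T1:  (A=0, B=2, C=3, D=3, E=2, F=2, G=2) → (A=1, B=2, C=3, D=6, E=2, F=1, G=2)
step 2: fire T2:  (A=1, B=2, C=3, D=6, E=2, F=1, G=2) → (A=1, B=1, C=5, D=6, E=1, F=1, G=2)
step 3: fire T3:  (A=1, B=1, C=5, D=6, E=1, F=1, G=2) → (A=0, B=1, C=5, D=6, E=2, F=2, G=1)
step 4: fire T0:  (A=0, B=1, C=5, D=6, E=2, F=2, G=1) → (A=3, B=3, C=5, D=7, E=2, F=2, G=1)
step 5: fire T1:  (A=3, B=3, C=5, D=7, E=2, F=2, G=1) → (A=4, B=3, C=5, D=10, E=2, F=1, G=1)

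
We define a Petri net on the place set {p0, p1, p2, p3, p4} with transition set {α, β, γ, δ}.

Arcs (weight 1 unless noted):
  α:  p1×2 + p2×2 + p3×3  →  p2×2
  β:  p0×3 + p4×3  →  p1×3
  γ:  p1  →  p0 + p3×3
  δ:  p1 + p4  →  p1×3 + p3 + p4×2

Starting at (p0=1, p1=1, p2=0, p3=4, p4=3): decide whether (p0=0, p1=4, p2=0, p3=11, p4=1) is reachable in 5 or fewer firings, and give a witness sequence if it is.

step 1: fire δ:  (p0=1, p1=1, p2=0, p3=4, p4=3) → (p0=1, p1=3, p2=0, p3=5, p4=4)
step 2: fire γ:  (p0=1, p1=3, p2=0, p3=5, p4=4) → (p0=2, p1=2, p2=0, p3=8, p4=4)
step 3: fire γ:  (p0=2, p1=2, p2=0, p3=8, p4=4) → (p0=3, p1=1, p2=0, p3=11, p4=4)
step 4: fire β:  (p0=3, p1=1, p2=0, p3=11, p4=4) → (p0=0, p1=4, p2=0, p3=11, p4=1)

YES — reachable via ⟨δ, γ, γ, β⟩ (4 firings)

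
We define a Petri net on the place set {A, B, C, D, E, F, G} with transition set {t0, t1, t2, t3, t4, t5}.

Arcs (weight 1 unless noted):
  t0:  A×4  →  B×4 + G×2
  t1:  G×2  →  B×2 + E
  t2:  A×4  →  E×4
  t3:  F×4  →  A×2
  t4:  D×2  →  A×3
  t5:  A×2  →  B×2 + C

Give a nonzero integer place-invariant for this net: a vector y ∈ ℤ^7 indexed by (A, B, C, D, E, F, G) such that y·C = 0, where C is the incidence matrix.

y = (A:2, B:1, C:2, D:3, E:2, F:1, G:2)

Incidence matrix C (rows=places, cols=transitions):
       t0   t1   t2   t3   t4   t5
    A  -4    0   -4    2    3   -2
    B   4    2    0    0    0    2
    C   0    0    0    0    0    1
    D   0    0    0    0   -2    0
    E   0    1    4    0    0    0
    F   0    0    0   -4    0    0
    G   2   -2    0    0    0    0

Candidate y = [2, 1, 2, 3, 2, 1, 2]; check y·C column-wise:
  col t0: 2·-4 + 1·4 + 2·0 + 3·0 + 2·0 + 1·0 + 2·2 = 0
  col t1: 2·0 + 1·2 + 2·0 + 3·0 + 2·1 + 1·0 + 2·-2 = 0
  col t2: 2·-4 + 1·0 + 2·0 + 3·0 + 2·4 + 1·0 + 2·0 = 0
  col t3: 2·2 + 1·0 + 2·0 + 3·0 + 2·0 + 1·-4 + 2·0 = 0
  col t4: 2·3 + 1·0 + 2·0 + 3·-2 + 2·0 + 1·0 + 2·0 = 0
  col t5: 2·-2 + 1·2 + 2·1 + 3·0 + 2·0 + 1·0 + 2·0 = 0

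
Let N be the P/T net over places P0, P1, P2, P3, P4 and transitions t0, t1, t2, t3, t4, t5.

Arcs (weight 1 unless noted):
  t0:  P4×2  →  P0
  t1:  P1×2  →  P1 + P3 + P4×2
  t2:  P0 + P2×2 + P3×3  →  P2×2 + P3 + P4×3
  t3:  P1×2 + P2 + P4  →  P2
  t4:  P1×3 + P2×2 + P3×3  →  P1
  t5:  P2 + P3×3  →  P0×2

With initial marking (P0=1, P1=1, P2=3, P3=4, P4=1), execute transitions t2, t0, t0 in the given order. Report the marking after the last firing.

step 1: fire t2:  (P0=1, P1=1, P2=3, P3=4, P4=1) → (P0=0, P1=1, P2=3, P3=2, P4=4)
step 2: fire t0:  (P0=0, P1=1, P2=3, P3=2, P4=4) → (P0=1, P1=1, P2=3, P3=2, P4=2)
step 3: fire t0:  (P0=1, P1=1, P2=3, P3=2, P4=2) → (P0=2, P1=1, P2=3, P3=2, P4=0)

(P0=2, P1=1, P2=3, P3=2, P4=0)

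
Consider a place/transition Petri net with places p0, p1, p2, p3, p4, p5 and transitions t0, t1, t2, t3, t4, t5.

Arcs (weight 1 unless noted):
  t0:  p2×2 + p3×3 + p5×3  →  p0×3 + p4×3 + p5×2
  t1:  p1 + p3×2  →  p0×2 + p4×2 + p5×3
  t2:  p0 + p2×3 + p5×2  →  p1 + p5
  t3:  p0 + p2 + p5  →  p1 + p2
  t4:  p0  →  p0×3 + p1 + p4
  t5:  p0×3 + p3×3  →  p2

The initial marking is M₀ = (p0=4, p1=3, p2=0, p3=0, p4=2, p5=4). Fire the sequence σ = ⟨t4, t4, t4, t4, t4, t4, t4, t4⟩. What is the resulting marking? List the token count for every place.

(p0=20, p1=11, p2=0, p3=0, p4=10, p5=4)

step 1: fire t4:  (p0=4, p1=3, p2=0, p3=0, p4=2, p5=4) → (p0=6, p1=4, p2=0, p3=0, p4=3, p5=4)
step 2: fire t4:  (p0=6, p1=4, p2=0, p3=0, p4=3, p5=4) → (p0=8, p1=5, p2=0, p3=0, p4=4, p5=4)
step 3: fire t4:  (p0=8, p1=5, p2=0, p3=0, p4=4, p5=4) → (p0=10, p1=6, p2=0, p3=0, p4=5, p5=4)
step 4: fire t4:  (p0=10, p1=6, p2=0, p3=0, p4=5, p5=4) → (p0=12, p1=7, p2=0, p3=0, p4=6, p5=4)
step 5: fire t4:  (p0=12, p1=7, p2=0, p3=0, p4=6, p5=4) → (p0=14, p1=8, p2=0, p3=0, p4=7, p5=4)
step 6: fire t4:  (p0=14, p1=8, p2=0, p3=0, p4=7, p5=4) → (p0=16, p1=9, p2=0, p3=0, p4=8, p5=4)
step 7: fire t4:  (p0=16, p1=9, p2=0, p3=0, p4=8, p5=4) → (p0=18, p1=10, p2=0, p3=0, p4=9, p5=4)
step 8: fire t4:  (p0=18, p1=10, p2=0, p3=0, p4=9, p5=4) → (p0=20, p1=11, p2=0, p3=0, p4=10, p5=4)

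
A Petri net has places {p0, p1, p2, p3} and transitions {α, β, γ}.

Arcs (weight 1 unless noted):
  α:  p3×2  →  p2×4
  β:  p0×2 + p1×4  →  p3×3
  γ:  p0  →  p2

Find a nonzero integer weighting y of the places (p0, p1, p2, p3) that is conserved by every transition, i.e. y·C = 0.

Incidence matrix C (rows=places, cols=transitions):
        α    β    γ
   p0   0   -2   -1
   p1   0   -4    0
   p2   4    0    1
   p3  -2    3    0

Candidate y = [1, 1, 1, 2]; check y·C column-wise:
  col α: 1·0 + 1·0 + 1·4 + 2·-2 = 0
  col β: 1·-2 + 1·-4 + 1·0 + 2·3 = 0
  col γ: 1·-1 + 1·0 + 1·1 + 2·0 = 0

y = (p0:1, p1:1, p2:1, p3:2)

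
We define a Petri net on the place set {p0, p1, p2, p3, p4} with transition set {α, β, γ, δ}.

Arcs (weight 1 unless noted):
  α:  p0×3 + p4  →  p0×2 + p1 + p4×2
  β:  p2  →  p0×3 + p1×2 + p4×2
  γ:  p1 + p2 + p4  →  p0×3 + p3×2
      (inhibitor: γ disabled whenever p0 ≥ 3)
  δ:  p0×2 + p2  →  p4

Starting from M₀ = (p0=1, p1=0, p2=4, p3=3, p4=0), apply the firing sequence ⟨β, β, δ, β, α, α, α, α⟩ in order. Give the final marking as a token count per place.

step 1: fire β:  (p0=1, p1=0, p2=4, p3=3, p4=0) → (p0=4, p1=2, p2=3, p3=3, p4=2)
step 2: fire β:  (p0=4, p1=2, p2=3, p3=3, p4=2) → (p0=7, p1=4, p2=2, p3=3, p4=4)
step 3: fire δ:  (p0=7, p1=4, p2=2, p3=3, p4=4) → (p0=5, p1=4, p2=1, p3=3, p4=5)
step 4: fire β:  (p0=5, p1=4, p2=1, p3=3, p4=5) → (p0=8, p1=6, p2=0, p3=3, p4=7)
step 5: fire α:  (p0=8, p1=6, p2=0, p3=3, p4=7) → (p0=7, p1=7, p2=0, p3=3, p4=8)
step 6: fire α:  (p0=7, p1=7, p2=0, p3=3, p4=8) → (p0=6, p1=8, p2=0, p3=3, p4=9)
step 7: fire α:  (p0=6, p1=8, p2=0, p3=3, p4=9) → (p0=5, p1=9, p2=0, p3=3, p4=10)
step 8: fire α:  (p0=5, p1=9, p2=0, p3=3, p4=10) → (p0=4, p1=10, p2=0, p3=3, p4=11)

(p0=4, p1=10, p2=0, p3=3, p4=11)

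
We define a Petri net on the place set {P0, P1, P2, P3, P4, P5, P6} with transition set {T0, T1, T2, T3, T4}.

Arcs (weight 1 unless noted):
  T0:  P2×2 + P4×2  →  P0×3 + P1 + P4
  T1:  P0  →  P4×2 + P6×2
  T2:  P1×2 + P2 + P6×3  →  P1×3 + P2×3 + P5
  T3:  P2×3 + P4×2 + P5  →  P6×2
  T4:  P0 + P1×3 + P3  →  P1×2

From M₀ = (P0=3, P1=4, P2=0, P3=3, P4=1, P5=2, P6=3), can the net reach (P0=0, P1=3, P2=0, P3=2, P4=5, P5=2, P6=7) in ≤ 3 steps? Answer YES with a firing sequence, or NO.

step 1: fire T1:  (P0=3, P1=4, P2=0, P3=3, P4=1, P5=2, P6=3) → (P0=2, P1=4, P2=0, P3=3, P4=3, P5=2, P6=5)
step 2: fire T1:  (P0=2, P1=4, P2=0, P3=3, P4=3, P5=2, P6=5) → (P0=1, P1=4, P2=0, P3=3, P4=5, P5=2, P6=7)
step 3: fire T4:  (P0=1, P1=4, P2=0, P3=3, P4=5, P5=2, P6=7) → (P0=0, P1=3, P2=0, P3=2, P4=5, P5=2, P6=7)

YES — reachable via ⟨T1, T1, T4⟩ (3 firings)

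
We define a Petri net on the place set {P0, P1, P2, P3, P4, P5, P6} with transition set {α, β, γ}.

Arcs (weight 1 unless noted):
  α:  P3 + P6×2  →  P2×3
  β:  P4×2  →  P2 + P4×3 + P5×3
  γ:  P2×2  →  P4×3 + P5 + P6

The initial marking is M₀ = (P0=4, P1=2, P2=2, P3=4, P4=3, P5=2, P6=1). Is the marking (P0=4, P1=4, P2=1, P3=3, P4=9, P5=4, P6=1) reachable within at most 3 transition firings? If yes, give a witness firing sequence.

NO — not reachable within 3 firings

depth 0: 1 marking
depth 1: 3 markings reached so far
depth 2: 6 markings reached so far
depth 3: 10 markings reached so far
target is not among the 10 markings reachable within 3 steps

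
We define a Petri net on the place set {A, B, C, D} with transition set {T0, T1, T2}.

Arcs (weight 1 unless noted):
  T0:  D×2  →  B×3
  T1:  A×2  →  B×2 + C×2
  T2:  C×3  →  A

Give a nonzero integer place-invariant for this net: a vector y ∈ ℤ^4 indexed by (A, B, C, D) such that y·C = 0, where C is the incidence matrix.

Incidence matrix C (rows=places, cols=transitions):
       T0   T1   T2
    A   0   -2    1
    B   3    2    0
    C   0    2   -3
    D  -2    0    0

Candidate y = [3, 2, 1, 3]; check y·C column-wise:
  col T0: 3·0 + 2·3 + 1·0 + 3·-2 = 0
  col T1: 3·-2 + 2·2 + 1·2 + 3·0 = 0
  col T2: 3·1 + 2·0 + 1·-3 + 3·0 = 0

y = (A:3, B:2, C:1, D:3)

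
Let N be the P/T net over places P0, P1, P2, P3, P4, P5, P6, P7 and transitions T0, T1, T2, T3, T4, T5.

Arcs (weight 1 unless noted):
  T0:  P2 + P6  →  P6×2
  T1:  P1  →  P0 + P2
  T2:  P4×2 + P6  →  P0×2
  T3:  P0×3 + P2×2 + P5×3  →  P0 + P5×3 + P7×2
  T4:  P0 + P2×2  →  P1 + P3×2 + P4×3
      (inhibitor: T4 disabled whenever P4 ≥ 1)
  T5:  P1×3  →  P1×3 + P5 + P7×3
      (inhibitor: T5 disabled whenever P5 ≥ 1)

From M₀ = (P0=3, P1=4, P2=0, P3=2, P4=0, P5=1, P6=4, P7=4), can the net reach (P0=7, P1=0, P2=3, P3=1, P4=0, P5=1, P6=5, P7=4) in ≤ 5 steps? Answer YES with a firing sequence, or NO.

depth 0: 1 marking
depth 1: 2 markings reached so far
depth 2: 4 markings reached so far
depth 3: 7 markings reached so far
depth 4: 12 markings reached so far
depth 5: 17 markings reached so far
target is not among the 17 markings reachable within 5 steps

NO — not reachable within 5 firings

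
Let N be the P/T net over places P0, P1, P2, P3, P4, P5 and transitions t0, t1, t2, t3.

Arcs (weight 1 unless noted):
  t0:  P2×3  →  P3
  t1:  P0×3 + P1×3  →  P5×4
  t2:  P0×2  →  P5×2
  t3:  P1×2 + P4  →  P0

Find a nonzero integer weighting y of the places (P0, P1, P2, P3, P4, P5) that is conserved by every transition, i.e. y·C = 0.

y = (P0:0, P1:0, P2:1, P3:3, P4:0, P5:0)

Incidence matrix C (rows=places, cols=transitions):
       t0   t1   t2   t3
   P0   0   -3   -2    1
   P1   0   -3    0   -2
   P2  -3    0    0    0
   P3   1    0    0    0
   P4   0    0    0   -1
   P5   0    4    2    0

Candidate y = [0, 0, 1, 3, 0, 0]; check y·C column-wise:
  col t0: 1·-3 + 3·1 = 0
  col t1: 0·-3 + 0·-3 + 1·0 + 3·0 + 0·4 = 0
  col t2: 0·-2 + 1·0 + 3·0 + 0·2 = 0
  col t3: 0·1 + 0·-2 + 1·0 + 3·0 + 0·-1 = 0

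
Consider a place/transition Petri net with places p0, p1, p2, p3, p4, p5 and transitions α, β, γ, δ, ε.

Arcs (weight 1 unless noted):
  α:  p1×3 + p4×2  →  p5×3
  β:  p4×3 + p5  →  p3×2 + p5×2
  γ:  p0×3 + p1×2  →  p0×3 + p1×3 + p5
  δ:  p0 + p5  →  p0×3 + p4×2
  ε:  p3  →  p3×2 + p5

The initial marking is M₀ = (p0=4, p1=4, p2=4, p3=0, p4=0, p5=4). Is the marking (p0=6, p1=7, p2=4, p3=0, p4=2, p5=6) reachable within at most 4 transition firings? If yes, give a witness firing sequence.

YES — reachable via ⟨γ, γ, γ, δ⟩ (4 firings)

step 1: fire γ:  (p0=4, p1=4, p2=4, p3=0, p4=0, p5=4) → (p0=4, p1=5, p2=4, p3=0, p4=0, p5=5)
step 2: fire γ:  (p0=4, p1=5, p2=4, p3=0, p4=0, p5=5) → (p0=4, p1=6, p2=4, p3=0, p4=0, p5=6)
step 3: fire γ:  (p0=4, p1=6, p2=4, p3=0, p4=0, p5=6) → (p0=4, p1=7, p2=4, p3=0, p4=0, p5=7)
step 4: fire δ:  (p0=4, p1=7, p2=4, p3=0, p4=0, p5=7) → (p0=6, p1=7, p2=4, p3=0, p4=2, p5=6)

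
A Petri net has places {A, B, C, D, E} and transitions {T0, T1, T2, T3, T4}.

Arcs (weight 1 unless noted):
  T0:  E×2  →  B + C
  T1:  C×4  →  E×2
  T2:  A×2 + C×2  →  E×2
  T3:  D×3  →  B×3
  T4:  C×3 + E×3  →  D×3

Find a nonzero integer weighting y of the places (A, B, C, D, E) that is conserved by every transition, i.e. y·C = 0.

y = (A:1, B:3, C:1, D:3, E:2)

Incidence matrix C (rows=places, cols=transitions):
       T0   T1   T2   T3   T4
    A   0    0   -2    0    0
    B   1    0    0    3    0
    C   1   -4   -2    0   -3
    D   0    0    0   -3    3
    E  -2    2    2    0   -3

Candidate y = [1, 3, 1, 3, 2]; check y·C column-wise:
  col T0: 1·0 + 3·1 + 1·1 + 3·0 + 2·-2 = 0
  col T1: 1·0 + 3·0 + 1·-4 + 3·0 + 2·2 = 0
  col T2: 1·-2 + 3·0 + 1·-2 + 3·0 + 2·2 = 0
  col T3: 1·0 + 3·3 + 1·0 + 3·-3 + 2·0 = 0
  col T4: 1·0 + 3·0 + 1·-3 + 3·3 + 2·-3 = 0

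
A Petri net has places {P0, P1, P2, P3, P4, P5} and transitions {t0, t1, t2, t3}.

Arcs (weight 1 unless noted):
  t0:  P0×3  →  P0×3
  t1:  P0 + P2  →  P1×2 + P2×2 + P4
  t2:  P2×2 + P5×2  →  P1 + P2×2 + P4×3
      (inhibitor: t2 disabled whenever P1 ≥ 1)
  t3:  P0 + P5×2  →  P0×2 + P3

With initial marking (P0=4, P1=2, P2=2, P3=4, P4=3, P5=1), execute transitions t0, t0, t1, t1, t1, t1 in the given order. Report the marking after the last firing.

(P0=0, P1=10, P2=6, P3=4, P4=7, P5=1)

step 1: fire t0:  (P0=4, P1=2, P2=2, P3=4, P4=3, P5=1) → (P0=4, P1=2, P2=2, P3=4, P4=3, P5=1)
step 2: fire t0:  (P0=4, P1=2, P2=2, P3=4, P4=3, P5=1) → (P0=4, P1=2, P2=2, P3=4, P4=3, P5=1)
step 3: fire t1:  (P0=4, P1=2, P2=2, P3=4, P4=3, P5=1) → (P0=3, P1=4, P2=3, P3=4, P4=4, P5=1)
step 4: fire t1:  (P0=3, P1=4, P2=3, P3=4, P4=4, P5=1) → (P0=2, P1=6, P2=4, P3=4, P4=5, P5=1)
step 5: fire t1:  (P0=2, P1=6, P2=4, P3=4, P4=5, P5=1) → (P0=1, P1=8, P2=5, P3=4, P4=6, P5=1)
step 6: fire t1:  (P0=1, P1=8, P2=5, P3=4, P4=6, P5=1) → (P0=0, P1=10, P2=6, P3=4, P4=7, P5=1)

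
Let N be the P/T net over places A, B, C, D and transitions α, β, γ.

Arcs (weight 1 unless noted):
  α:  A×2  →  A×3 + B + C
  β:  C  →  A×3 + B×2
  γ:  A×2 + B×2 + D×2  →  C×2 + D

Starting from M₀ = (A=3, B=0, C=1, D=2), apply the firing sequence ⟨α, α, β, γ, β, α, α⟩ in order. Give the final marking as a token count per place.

(A=11, B=6, C=5, D=1)

step 1: fire α:  (A=3, B=0, C=1, D=2) → (A=4, B=1, C=2, D=2)
step 2: fire α:  (A=4, B=1, C=2, D=2) → (A=5, B=2, C=3, D=2)
step 3: fire β:  (A=5, B=2, C=3, D=2) → (A=8, B=4, C=2, D=2)
step 4: fire γ:  (A=8, B=4, C=2, D=2) → (A=6, B=2, C=4, D=1)
step 5: fire β:  (A=6, B=2, C=4, D=1) → (A=9, B=4, C=3, D=1)
step 6: fire α:  (A=9, B=4, C=3, D=1) → (A=10, B=5, C=4, D=1)
step 7: fire α:  (A=10, B=5, C=4, D=1) → (A=11, B=6, C=5, D=1)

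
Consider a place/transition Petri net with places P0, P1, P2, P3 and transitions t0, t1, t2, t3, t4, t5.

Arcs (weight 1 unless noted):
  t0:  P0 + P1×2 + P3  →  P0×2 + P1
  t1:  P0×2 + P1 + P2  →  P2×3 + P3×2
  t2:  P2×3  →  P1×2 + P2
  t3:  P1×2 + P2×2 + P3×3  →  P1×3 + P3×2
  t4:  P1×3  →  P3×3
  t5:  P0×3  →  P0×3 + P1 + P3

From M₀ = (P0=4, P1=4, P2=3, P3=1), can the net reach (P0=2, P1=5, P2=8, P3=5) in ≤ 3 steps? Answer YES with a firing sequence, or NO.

depth 0: 1 marking
depth 1: 6 markings reached so far
depth 2: 19 markings reached so far
depth 3: 44 markings reached so far
target is not among the 44 markings reachable within 3 steps

NO — not reachable within 3 firings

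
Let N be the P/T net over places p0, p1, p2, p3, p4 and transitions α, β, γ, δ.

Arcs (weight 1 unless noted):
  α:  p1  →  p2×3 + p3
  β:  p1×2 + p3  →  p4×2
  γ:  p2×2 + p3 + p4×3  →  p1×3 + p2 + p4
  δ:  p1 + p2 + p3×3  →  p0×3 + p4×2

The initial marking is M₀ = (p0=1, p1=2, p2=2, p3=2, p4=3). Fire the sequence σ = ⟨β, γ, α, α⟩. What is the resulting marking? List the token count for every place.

step 1: fire β:  (p0=1, p1=2, p2=2, p3=2, p4=3) → (p0=1, p1=0, p2=2, p3=1, p4=5)
step 2: fire γ:  (p0=1, p1=0, p2=2, p3=1, p4=5) → (p0=1, p1=3, p2=1, p3=0, p4=3)
step 3: fire α:  (p0=1, p1=3, p2=1, p3=0, p4=3) → (p0=1, p1=2, p2=4, p3=1, p4=3)
step 4: fire α:  (p0=1, p1=2, p2=4, p3=1, p4=3) → (p0=1, p1=1, p2=7, p3=2, p4=3)

(p0=1, p1=1, p2=7, p3=2, p4=3)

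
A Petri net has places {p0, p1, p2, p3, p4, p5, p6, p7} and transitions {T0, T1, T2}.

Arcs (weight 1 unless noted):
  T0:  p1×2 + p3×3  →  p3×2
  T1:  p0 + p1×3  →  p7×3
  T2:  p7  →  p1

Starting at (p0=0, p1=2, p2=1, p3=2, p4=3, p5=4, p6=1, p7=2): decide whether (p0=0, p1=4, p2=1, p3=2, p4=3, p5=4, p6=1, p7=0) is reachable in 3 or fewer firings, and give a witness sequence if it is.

step 1: fire T2:  (p0=0, p1=2, p2=1, p3=2, p4=3, p5=4, p6=1, p7=2) → (p0=0, p1=3, p2=1, p3=2, p4=3, p5=4, p6=1, p7=1)
step 2: fire T2:  (p0=0, p1=3, p2=1, p3=2, p4=3, p5=4, p6=1, p7=1) → (p0=0, p1=4, p2=1, p3=2, p4=3, p5=4, p6=1, p7=0)

YES — reachable via ⟨T2, T2⟩ (2 firings)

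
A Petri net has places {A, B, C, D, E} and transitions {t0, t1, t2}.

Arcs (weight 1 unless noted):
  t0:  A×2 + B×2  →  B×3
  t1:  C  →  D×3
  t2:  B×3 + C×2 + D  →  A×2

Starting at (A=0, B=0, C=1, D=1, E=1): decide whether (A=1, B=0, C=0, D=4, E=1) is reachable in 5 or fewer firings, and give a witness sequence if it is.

NO — not reachable within 5 firings

depth 0: 1 marking
depth 1: 2 markings reached so far
depth 2: 2 markings reached so far
(frontier empty at depth 2; search complete)
target is not among the 2 markings reachable within 5 steps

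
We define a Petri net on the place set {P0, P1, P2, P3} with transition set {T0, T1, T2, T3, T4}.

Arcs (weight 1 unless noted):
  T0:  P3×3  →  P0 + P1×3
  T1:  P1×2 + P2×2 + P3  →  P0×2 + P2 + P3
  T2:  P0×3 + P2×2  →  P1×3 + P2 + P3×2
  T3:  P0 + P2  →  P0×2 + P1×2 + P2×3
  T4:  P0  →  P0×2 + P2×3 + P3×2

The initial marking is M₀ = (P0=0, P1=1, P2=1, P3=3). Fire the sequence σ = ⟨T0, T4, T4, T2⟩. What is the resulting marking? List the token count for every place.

step 1: fire T0:  (P0=0, P1=1, P2=1, P3=3) → (P0=1, P1=4, P2=1, P3=0)
step 2: fire T4:  (P0=1, P1=4, P2=1, P3=0) → (P0=2, P1=4, P2=4, P3=2)
step 3: fire T4:  (P0=2, P1=4, P2=4, P3=2) → (P0=3, P1=4, P2=7, P3=4)
step 4: fire T2:  (P0=3, P1=4, P2=7, P3=4) → (P0=0, P1=7, P2=6, P3=6)

(P0=0, P1=7, P2=6, P3=6)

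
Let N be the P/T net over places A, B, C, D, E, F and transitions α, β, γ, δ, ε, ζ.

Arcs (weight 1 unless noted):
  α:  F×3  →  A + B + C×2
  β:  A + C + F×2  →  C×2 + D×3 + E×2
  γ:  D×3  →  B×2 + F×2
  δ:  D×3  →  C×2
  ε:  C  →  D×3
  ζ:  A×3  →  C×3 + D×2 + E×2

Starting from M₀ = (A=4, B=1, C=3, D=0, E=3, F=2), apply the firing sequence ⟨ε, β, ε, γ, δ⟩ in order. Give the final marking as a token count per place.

step 1: fire ε:  (A=4, B=1, C=3, D=0, E=3, F=2) → (A=4, B=1, C=2, D=3, E=3, F=2)
step 2: fire β:  (A=4, B=1, C=2, D=3, E=3, F=2) → (A=3, B=1, C=3, D=6, E=5, F=0)
step 3: fire ε:  (A=3, B=1, C=3, D=6, E=5, F=0) → (A=3, B=1, C=2, D=9, E=5, F=0)
step 4: fire γ:  (A=3, B=1, C=2, D=9, E=5, F=0) → (A=3, B=3, C=2, D=6, E=5, F=2)
step 5: fire δ:  (A=3, B=3, C=2, D=6, E=5, F=2) → (A=3, B=3, C=4, D=3, E=5, F=2)

(A=3, B=3, C=4, D=3, E=5, F=2)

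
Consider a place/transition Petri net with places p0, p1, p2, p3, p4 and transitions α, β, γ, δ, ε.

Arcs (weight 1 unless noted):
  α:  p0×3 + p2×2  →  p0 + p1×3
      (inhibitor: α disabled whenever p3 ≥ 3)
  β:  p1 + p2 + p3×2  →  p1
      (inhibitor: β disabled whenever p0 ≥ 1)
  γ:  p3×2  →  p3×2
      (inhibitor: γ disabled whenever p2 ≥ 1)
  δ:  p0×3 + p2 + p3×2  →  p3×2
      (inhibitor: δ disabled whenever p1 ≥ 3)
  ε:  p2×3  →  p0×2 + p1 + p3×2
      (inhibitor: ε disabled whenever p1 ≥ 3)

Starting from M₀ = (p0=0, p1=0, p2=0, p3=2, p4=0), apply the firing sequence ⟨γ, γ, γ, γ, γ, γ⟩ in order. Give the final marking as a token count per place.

(p0=0, p1=0, p2=0, p3=2, p4=0)

step 1: fire γ:  (p0=0, p1=0, p2=0, p3=2, p4=0) → (p0=0, p1=0, p2=0, p3=2, p4=0)
step 2: fire γ:  (p0=0, p1=0, p2=0, p3=2, p4=0) → (p0=0, p1=0, p2=0, p3=2, p4=0)
step 3: fire γ:  (p0=0, p1=0, p2=0, p3=2, p4=0) → (p0=0, p1=0, p2=0, p3=2, p4=0)
step 4: fire γ:  (p0=0, p1=0, p2=0, p3=2, p4=0) → (p0=0, p1=0, p2=0, p3=2, p4=0)
step 5: fire γ:  (p0=0, p1=0, p2=0, p3=2, p4=0) → (p0=0, p1=0, p2=0, p3=2, p4=0)
step 6: fire γ:  (p0=0, p1=0, p2=0, p3=2, p4=0) → (p0=0, p1=0, p2=0, p3=2, p4=0)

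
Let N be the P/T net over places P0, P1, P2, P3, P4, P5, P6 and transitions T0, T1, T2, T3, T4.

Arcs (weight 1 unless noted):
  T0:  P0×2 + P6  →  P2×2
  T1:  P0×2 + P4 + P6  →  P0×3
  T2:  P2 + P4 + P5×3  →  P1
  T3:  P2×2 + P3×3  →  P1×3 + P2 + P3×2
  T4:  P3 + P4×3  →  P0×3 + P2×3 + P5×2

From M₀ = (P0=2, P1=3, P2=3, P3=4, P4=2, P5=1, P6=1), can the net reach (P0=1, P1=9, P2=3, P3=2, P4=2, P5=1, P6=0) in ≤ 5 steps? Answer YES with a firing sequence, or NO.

NO — not reachable within 5 firings

depth 0: 1 marking
depth 1: 4 markings reached so far
depth 2: 7 markings reached so far
depth 3: 9 markings reached so far
depth 4: 9 markings reached so far
(frontier empty at depth 4; search complete)
target is not among the 9 markings reachable within 5 steps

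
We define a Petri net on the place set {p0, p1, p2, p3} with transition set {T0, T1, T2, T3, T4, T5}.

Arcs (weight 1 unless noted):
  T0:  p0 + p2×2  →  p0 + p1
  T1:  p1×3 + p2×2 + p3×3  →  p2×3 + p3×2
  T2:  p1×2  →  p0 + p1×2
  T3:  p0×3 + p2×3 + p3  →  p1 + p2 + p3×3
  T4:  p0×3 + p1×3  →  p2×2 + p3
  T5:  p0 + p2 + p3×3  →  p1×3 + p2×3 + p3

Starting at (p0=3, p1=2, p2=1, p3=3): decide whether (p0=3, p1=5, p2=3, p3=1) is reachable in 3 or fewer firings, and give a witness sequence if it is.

YES — reachable via ⟨T2, T5⟩ (2 firings)

step 1: fire T2:  (p0=3, p1=2, p2=1, p3=3) → (p0=4, p1=2, p2=1, p3=3)
step 2: fire T5:  (p0=4, p1=2, p2=1, p3=3) → (p0=3, p1=5, p2=3, p3=1)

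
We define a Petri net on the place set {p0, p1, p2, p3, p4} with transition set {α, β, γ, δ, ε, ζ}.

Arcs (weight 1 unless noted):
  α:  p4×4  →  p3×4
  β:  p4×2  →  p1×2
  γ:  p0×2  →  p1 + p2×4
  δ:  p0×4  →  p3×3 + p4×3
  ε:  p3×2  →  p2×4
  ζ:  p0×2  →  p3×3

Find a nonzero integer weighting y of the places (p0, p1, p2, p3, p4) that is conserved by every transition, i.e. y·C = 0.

y = (p0:3, p1:2, p2:1, p3:2, p4:2)

Incidence matrix C (rows=places, cols=transitions):
        α    β    γ    δ    ε    ζ
   p0   0    0   -2   -4    0   -2
   p1   0    2    1    0    0    0
   p2   0    0    4    0    4    0
   p3   4    0    0    3   -2    3
   p4  -4   -2    0    3    0    0

Candidate y = [3, 2, 1, 2, 2]; check y·C column-wise:
  col α: 3·0 + 2·0 + 1·0 + 2·4 + 2·-4 = 0
  col β: 3·0 + 2·2 + 1·0 + 2·0 + 2·-2 = 0
  col γ: 3·-2 + 2·1 + 1·4 + 2·0 + 2·0 = 0
  col δ: 3·-4 + 2·0 + 1·0 + 2·3 + 2·3 = 0
  col ε: 3·0 + 2·0 + 1·4 + 2·-2 + 2·0 = 0
  col ζ: 3·-2 + 2·0 + 1·0 + 2·3 + 2·0 = 0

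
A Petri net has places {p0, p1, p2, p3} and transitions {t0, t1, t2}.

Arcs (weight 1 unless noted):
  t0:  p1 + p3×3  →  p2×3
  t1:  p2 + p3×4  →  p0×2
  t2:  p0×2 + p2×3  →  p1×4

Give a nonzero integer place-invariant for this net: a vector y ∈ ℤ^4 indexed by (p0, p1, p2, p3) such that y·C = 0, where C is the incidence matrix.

y = (p0:3, p1:3, p2:2, p3:1)

Incidence matrix C (rows=places, cols=transitions):
       t0   t1   t2
   p0   0    2   -2
   p1  -1    0    4
   p2   3   -1   -3
   p3  -3   -4    0

Candidate y = [3, 3, 2, 1]; check y·C column-wise:
  col t0: 3·0 + 3·-1 + 2·3 + 1·-3 = 0
  col t1: 3·2 + 3·0 + 2·-1 + 1·-4 = 0
  col t2: 3·-2 + 3·4 + 2·-3 + 1·0 = 0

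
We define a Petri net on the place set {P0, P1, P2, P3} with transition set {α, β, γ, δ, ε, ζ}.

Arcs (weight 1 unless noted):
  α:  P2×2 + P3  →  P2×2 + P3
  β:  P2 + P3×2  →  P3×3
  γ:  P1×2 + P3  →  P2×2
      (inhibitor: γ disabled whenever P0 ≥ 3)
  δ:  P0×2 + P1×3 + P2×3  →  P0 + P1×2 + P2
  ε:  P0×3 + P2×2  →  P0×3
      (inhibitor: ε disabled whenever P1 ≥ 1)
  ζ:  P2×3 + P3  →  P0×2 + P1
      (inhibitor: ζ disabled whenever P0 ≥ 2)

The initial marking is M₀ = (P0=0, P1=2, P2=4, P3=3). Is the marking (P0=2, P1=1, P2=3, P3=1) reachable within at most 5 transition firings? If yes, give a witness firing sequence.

YES — reachable via ⟨γ, ζ⟩ (2 firings)

step 1: fire γ:  (P0=0, P1=2, P2=4, P3=3) → (P0=0, P1=0, P2=6, P3=2)
step 2: fire ζ:  (P0=0, P1=0, P2=6, P3=2) → (P0=2, P1=1, P2=3, P3=1)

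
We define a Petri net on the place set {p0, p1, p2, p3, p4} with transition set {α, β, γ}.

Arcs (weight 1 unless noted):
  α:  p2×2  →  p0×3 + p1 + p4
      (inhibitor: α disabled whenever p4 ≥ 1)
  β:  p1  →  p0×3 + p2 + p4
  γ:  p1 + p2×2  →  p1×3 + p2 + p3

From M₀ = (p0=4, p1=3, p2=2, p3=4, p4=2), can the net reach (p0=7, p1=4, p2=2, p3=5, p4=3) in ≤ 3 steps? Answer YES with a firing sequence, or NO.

YES — reachable via ⟨β, γ⟩ (2 firings)

step 1: fire β:  (p0=4, p1=3, p2=2, p3=4, p4=2) → (p0=7, p1=2, p2=3, p3=4, p4=3)
step 2: fire γ:  (p0=7, p1=2, p2=3, p3=4, p4=3) → (p0=7, p1=4, p2=2, p3=5, p4=3)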